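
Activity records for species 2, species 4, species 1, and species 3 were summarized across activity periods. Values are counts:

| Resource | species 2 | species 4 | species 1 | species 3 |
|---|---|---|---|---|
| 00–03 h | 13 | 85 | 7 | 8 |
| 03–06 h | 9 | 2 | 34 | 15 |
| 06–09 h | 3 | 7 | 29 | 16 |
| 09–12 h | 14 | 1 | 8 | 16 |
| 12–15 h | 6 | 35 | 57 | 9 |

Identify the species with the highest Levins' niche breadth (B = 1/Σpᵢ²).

species 3

Proportions for species 2 (n=45): 13/45=0.2889, 9/45=0.2000, 3/45=0.0667, 14/45=0.3111, 6/45=0.1333
Proportions for species 4 (n=130): 85/130=0.6538, 2/130=0.0154, 7/130=0.0538, 1/130=0.0077, 35/130=0.2692
Proportions for species 1 (n=135): 7/135=0.0519, 34/135=0.2519, 29/135=0.2148, 8/135=0.0593, 57/135=0.4222
Proportions for species 3 (n=64): 8/64=0.1250, 15/64=0.2344, 16/64=0.2500, 16/64=0.2500, 9/64=0.1406
Σp_2ᵢ² = 0.2889² + 0.2000² + 0.0667² + 0.3111² + 0.1333² = 0.083463 + 0.040000 + 0.004449 + 0.096783 + 0.017769 = 0.242464
B_2 = 1 / 0.242464 = 4.1243
Σp_4ᵢ² = 0.6538² + 0.0154² + 0.0538² + 0.0077² + 0.2692² = 0.427454 + 0.000237 + 0.002894 + 0.000059 + 0.072469 = 0.503113
B_4 = 1 / 0.503113 = 1.9876
Σp_1ᵢ² = 0.0519² + 0.2519² + 0.2148² + 0.0593² + 0.4222² = 0.002694 + 0.063454 + 0.046139 + 0.003516 + 0.178253 = 0.294056
B_1 = 1 / 0.294056 = 3.4007
Σp_3ᵢ² = 0.1250² + 0.2344² + 0.2500² + 0.2500² + 0.1406² = 0.015625 + 0.054943 + 0.062500 + 0.062500 + 0.019768 = 0.215336
B_3 = 1 / 0.215336 = 4.6439
Highest B → broadest niche (most generalist): species 3 (B = 4.64).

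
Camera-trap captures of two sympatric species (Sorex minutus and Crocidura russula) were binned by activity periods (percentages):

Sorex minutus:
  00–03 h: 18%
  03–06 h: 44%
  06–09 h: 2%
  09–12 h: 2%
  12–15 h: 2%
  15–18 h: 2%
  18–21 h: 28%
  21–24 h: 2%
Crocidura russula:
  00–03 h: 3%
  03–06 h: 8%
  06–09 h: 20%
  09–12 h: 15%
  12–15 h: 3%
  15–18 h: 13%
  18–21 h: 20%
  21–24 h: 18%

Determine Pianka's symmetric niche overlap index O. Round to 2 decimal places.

Convert percentages to proportions (divide by 100).
Σ p₁ᵢp₂ᵢ = 0.0054 + 0.0352 + 0.0040 + 0.0030 + 0.0006 + 0.0026 + 0.0560 + 0.0036 = 0.1104
Σp_1ᵢ² = 0.18² + 0.44² + 0.02² + 0.02² + 0.02² + 0.02² + 0.28² + 0.02² = 0.0324 + 0.1936 + 0.0004 + 0.0004 + 0.0004 + 0.0004 + 0.0784 + 0.0004 = 0.3064
Σp_2ᵢ² = 0.03² + 0.08² + 0.20² + 0.15² + 0.03² + 0.13² + 0.20² + 0.18² = 0.0009 + 0.0064 + 0.0400 + 0.0225 + 0.0009 + 0.0169 + 0.0400 + 0.0324 = 0.1600
O = 0.1104 / √(0.3064 × 0.1600) = 0.1104 / 0.22141 = 0.4986

0.50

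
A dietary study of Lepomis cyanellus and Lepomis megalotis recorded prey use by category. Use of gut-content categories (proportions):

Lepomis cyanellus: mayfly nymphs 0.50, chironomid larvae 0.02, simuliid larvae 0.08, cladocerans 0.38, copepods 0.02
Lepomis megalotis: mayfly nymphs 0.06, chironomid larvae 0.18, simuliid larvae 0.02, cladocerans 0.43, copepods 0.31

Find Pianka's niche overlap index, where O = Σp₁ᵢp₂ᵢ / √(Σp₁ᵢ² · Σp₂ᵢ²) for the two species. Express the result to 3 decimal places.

0.574

Σ p₁ᵢp₂ᵢ = 0.0300 + 0.0036 + 0.0016 + 0.1634 + 0.0062 = 0.2048
Σp_1ᵢ² = 0.50² + 0.02² + 0.08² + 0.38² + 0.02² = 0.2500 + 0.0004 + 0.0064 + 0.1444 + 0.0004 = 0.4016
Σp_2ᵢ² = 0.06² + 0.18² + 0.02² + 0.43² + 0.31² = 0.0036 + 0.0324 + 0.0004 + 0.1849 + 0.0961 = 0.3174
O = 0.2048 / √(0.4016 × 0.3174) = 0.2048 / 0.357026 = 0.57363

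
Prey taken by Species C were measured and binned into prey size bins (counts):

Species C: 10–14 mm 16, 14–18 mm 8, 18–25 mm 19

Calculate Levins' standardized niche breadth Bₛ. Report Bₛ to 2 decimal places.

0.86

Proportions for Species C (n=43): 16/43=0.3721, 8/43=0.1860, 19/43=0.4419
Σpᵢ² = 0.3721² + 0.1860² + 0.4419² = 0.138458 + 0.034596 + 0.195276 = 0.368330
B = 1 / 0.368330 = 2.7150
Bₛ = (B − 1)/(n − 1) = (2.7150 − 1)/(3 − 1) = 1.7150/2 = 0.8575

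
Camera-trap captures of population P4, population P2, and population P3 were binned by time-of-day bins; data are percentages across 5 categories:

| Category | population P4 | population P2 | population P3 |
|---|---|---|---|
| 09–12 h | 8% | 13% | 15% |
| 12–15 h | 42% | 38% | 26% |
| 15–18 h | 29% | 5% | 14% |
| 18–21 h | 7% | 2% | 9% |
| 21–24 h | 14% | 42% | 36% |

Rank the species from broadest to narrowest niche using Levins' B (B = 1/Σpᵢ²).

Convert percentages to proportions (divide by 100).
Σp_P4ᵢ² = 0.08² + 0.42² + 0.29² + 0.07² + 0.14² = 0.0064 + 0.1764 + 0.0841 + 0.0049 + 0.0196 = 0.2914
B_P4 = 1 / 0.2914 = 3.4317
Σp_P2ᵢ² = 0.13² + 0.38² + 0.05² + 0.02² + 0.42² = 0.0169 + 0.1444 + 0.0025 + 0.0004 + 0.1764 = 0.3406
B_P2 = 1 / 0.3406 = 2.9360
Σp_P3ᵢ² = 0.15² + 0.26² + 0.14² + 0.09² + 0.36² = 0.0225 + 0.0676 + 0.0196 + 0.0081 + 0.1296 = 0.2474
B_P3 = 1 / 0.2474 = 4.0420
Ranking by B (broadest → narrowest): population P3 (4.04) > population P4 (3.43) > population P2 (2.94)

population P3 > population P4 > population P2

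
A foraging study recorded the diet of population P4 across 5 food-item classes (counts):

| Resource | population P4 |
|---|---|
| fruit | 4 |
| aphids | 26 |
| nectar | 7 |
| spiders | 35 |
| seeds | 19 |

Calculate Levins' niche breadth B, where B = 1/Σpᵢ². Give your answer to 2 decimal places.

3.56

Proportions for population P4 (n=91): 4/91=0.0440, 26/91=0.2857, 7/91=0.0769, 35/91=0.3846, 19/91=0.2088
Σpᵢ² = 0.0440² + 0.2857² + 0.0769² + 0.3846² + 0.2088² = 0.001936 + 0.081624 + 0.005914 + 0.147917 + 0.043597 = 0.280988
B = 1 / 0.280988 = 3.5589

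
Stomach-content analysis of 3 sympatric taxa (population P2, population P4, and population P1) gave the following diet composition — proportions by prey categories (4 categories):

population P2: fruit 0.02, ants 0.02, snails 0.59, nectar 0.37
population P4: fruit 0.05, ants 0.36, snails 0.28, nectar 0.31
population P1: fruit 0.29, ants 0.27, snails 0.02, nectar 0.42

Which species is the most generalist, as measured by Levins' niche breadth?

Σp_P2ᵢ² = 0.02² + 0.02² + 0.59² + 0.37² = 0.0004 + 0.0004 + 0.3481 + 0.1369 = 0.4858
B_P2 = 1 / 0.4858 = 2.0585
Σp_P4ᵢ² = 0.05² + 0.36² + 0.28² + 0.31² = 0.0025 + 0.1296 + 0.0784 + 0.0961 = 0.3066
B_P4 = 1 / 0.3066 = 3.2616
Σp_P1ᵢ² = 0.29² + 0.27² + 0.02² + 0.42² = 0.0841 + 0.0729 + 0.0004 + 0.1764 = 0.3338
B_P1 = 1 / 0.3338 = 2.9958
Highest B → broadest niche (most generalist): population P4 (B = 3.26).

population P4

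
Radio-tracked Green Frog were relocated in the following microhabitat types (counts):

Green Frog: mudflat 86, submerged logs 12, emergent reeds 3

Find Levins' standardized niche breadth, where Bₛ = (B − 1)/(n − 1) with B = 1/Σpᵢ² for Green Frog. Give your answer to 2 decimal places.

0.18

Proportions for Green Frog (n=101): 86/101=0.8515, 12/101=0.1188, 3/101=0.0297
Σpᵢ² = 0.8515² + 0.1188² + 0.0297² = 0.725052 + 0.014113 + 0.000882 = 0.740047
B = 1 / 0.740047 = 1.3513
Bₛ = (B − 1)/(n − 1) = (1.3513 − 1)/(3 − 1) = 0.3513/2 = 0.1757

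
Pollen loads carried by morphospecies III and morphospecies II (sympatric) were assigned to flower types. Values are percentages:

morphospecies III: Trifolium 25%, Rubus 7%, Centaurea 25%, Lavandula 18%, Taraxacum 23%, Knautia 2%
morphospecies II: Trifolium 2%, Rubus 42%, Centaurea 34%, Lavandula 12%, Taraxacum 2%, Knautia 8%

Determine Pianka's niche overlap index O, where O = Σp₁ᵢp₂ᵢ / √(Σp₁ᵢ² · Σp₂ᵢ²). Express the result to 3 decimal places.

Convert percentages to proportions (divide by 100).
Σ p₁ᵢp₂ᵢ = 0.0050 + 0.0294 + 0.0850 + 0.0216 + 0.0046 + 0.0016 = 0.1472
Σp_1ᵢ² = 0.25² + 0.07² + 0.25² + 0.18² + 0.23² + 0.02² = 0.0625 + 0.0049 + 0.0625 + 0.0324 + 0.0529 + 0.0004 = 0.2156
Σp_2ᵢ² = 0.02² + 0.42² + 0.34² + 0.12² + 0.02² + 0.08² = 0.0004 + 0.1764 + 0.1156 + 0.0144 + 0.0004 + 0.0064 = 0.3136
O = 0.1472 / √(0.2156 × 0.3136) = 0.1472 / 0.260023 = 0.56610

0.566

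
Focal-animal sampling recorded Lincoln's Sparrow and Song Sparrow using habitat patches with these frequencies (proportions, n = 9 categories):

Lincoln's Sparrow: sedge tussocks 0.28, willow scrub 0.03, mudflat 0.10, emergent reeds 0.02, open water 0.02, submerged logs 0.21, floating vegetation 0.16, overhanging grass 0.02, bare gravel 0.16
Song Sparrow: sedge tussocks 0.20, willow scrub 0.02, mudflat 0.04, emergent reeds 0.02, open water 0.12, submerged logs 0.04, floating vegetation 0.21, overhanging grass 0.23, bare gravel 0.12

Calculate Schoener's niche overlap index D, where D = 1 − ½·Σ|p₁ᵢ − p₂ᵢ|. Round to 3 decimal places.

Σ|p₁ᵢ − p₂ᵢ| = 0.08 + 0.01 + 0.06 + 0.00 + 0.10 + 0.17 + 0.05 + 0.21 + 0.04 = 0.72
D = 1 − ½ × 0.72 = 1 − 0.360 = 0.64000

0.640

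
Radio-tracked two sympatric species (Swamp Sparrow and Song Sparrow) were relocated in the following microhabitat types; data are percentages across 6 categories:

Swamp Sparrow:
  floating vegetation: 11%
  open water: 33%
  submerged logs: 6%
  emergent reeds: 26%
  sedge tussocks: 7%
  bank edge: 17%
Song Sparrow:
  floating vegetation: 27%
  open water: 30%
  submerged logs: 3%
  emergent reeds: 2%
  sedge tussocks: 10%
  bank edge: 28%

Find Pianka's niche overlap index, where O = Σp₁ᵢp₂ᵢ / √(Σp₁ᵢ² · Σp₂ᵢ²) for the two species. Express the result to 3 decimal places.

Convert percentages to proportions (divide by 100).
Σ p₁ᵢp₂ᵢ = 0.0297 + 0.0990 + 0.0018 + 0.0052 + 0.0070 + 0.0476 = 0.1903
Σp_1ᵢ² = 0.11² + 0.33² + 0.06² + 0.26² + 0.07² + 0.17² = 0.0121 + 0.1089 + 0.0036 + 0.0676 + 0.0049 + 0.0289 = 0.2260
Σp_2ᵢ² = 0.27² + 0.30² + 0.03² + 0.02² + 0.10² + 0.28² = 0.0729 + 0.0900 + 0.0009 + 0.0004 + 0.0100 + 0.0784 = 0.2526
O = 0.1903 / √(0.2260 × 0.2526) = 0.1903 / 0.238930 = 0.79647

0.796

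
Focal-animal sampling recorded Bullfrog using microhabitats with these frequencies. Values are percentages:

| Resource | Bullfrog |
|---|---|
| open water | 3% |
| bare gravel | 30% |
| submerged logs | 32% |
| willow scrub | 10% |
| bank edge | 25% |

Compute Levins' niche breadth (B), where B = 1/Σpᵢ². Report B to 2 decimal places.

Convert percentages to proportions (divide by 100).
Σpᵢ² = 0.03² + 0.30² + 0.32² + 0.10² + 0.25² = 0.0009 + 0.0900 + 0.1024 + 0.0100 + 0.0625 = 0.2658
B = 1 / 0.2658 = 3.7622

3.76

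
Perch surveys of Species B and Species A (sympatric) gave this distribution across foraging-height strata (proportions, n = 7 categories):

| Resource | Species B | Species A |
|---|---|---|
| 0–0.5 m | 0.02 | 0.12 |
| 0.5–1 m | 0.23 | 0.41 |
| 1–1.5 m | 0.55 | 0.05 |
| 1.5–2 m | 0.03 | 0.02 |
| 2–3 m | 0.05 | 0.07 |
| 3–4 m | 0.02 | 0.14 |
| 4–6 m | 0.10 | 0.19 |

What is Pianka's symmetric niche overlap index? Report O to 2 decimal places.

0.50

Σ p₁ᵢp₂ᵢ = 0.0024 + 0.0943 + 0.0275 + 0.0006 + 0.0035 + 0.0028 + 0.0190 = 0.1501
Σp_1ᵢ² = 0.02² + 0.23² + 0.55² + 0.03² + 0.05² + 0.02² + 0.10² = 0.0004 + 0.0529 + 0.3025 + 0.0009 + 0.0025 + 0.0004 + 0.0100 = 0.3696
Σp_2ᵢ² = 0.12² + 0.41² + 0.05² + 0.02² + 0.07² + 0.14² + 0.19² = 0.0144 + 0.1681 + 0.0025 + 0.0004 + 0.0049 + 0.0196 + 0.0361 = 0.2460
O = 0.1501 / √(0.3696 × 0.2460) = 0.1501 / 0.30153 = 0.4978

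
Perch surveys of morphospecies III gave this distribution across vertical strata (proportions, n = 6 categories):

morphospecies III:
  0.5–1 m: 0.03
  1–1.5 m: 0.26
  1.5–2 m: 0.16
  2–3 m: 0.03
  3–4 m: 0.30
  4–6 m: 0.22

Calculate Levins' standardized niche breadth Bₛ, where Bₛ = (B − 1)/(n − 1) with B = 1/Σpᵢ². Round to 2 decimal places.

Σpᵢ² = 0.03² + 0.26² + 0.16² + 0.03² + 0.30² + 0.22² = 0.0009 + 0.0676 + 0.0256 + 0.0009 + 0.0900 + 0.0484 = 0.2334
B = 1 / 0.2334 = 4.2845
Bₛ = (B − 1)/(n − 1) = (4.2845 − 1)/(6 − 1) = 3.2845/5 = 0.6569

0.66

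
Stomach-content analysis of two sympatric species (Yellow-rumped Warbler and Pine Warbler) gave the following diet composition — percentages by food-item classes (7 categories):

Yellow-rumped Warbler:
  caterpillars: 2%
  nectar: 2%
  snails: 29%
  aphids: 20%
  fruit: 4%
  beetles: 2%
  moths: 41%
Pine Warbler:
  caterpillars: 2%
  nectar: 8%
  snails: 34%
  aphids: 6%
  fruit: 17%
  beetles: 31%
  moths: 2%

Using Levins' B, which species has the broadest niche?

Pine Warbler

Convert percentages to proportions (divide by 100).
Σp_Yellᵢ² = 0.02² + 0.02² + 0.29² + 0.20² + 0.04² + 0.02² + 0.41² = 0.0004 + 0.0004 + 0.0841 + 0.0400 + 0.0016 + 0.0004 + 0.1681 = 0.2950
B_Yell = 1 / 0.2950 = 3.3898
Σp_Pineᵢ² = 0.02² + 0.08² + 0.34² + 0.06² + 0.17² + 0.31² + 0.02² = 0.0004 + 0.0064 + 0.1156 + 0.0036 + 0.0289 + 0.0961 + 0.0004 = 0.2514
B_Pine = 1 / 0.2514 = 3.9777
Highest B → broadest niche (most generalist): Pine Warbler (B = 3.98).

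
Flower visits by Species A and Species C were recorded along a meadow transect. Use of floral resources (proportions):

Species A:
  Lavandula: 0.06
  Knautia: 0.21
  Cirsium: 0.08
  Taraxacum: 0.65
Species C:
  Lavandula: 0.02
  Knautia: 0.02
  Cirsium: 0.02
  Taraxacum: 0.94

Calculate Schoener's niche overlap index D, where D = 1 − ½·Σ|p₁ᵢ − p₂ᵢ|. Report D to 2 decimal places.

0.71

Σ|p₁ᵢ − p₂ᵢ| = 0.04 + 0.19 + 0.06 + 0.29 = 0.58
D = 1 − ½ × 0.58 = 1 − 0.290 = 0.7100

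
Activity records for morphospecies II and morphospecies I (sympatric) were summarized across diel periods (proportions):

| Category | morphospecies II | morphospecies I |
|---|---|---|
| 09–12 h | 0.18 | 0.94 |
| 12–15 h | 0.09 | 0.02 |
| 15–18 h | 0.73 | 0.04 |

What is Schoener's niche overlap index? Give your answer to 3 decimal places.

Σ|p₁ᵢ − p₂ᵢ| = 0.76 + 0.07 + 0.69 = 1.52
D = 1 − ½ × 1.52 = 1 − 0.760 = 0.24000

0.240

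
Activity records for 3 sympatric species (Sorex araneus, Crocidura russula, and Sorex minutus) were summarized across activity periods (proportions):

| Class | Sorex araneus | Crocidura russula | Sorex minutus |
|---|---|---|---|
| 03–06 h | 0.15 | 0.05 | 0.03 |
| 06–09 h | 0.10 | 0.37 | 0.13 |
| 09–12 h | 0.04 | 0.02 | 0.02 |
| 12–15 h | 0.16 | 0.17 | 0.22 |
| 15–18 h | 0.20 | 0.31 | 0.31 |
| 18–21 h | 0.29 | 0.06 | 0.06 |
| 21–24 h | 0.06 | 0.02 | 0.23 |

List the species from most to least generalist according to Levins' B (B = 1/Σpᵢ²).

Σp_aranᵢ² = 0.15² + 0.10² + 0.04² + 0.16² + 0.20² + 0.29² + 0.06² = 0.0225 + 0.0100 + 0.0016 + 0.0256 + 0.0400 + 0.0841 + 0.0036 = 0.1874
B_aran = 1 / 0.1874 = 5.3362
Σp_russᵢ² = 0.05² + 0.37² + 0.02² + 0.17² + 0.31² + 0.06² + 0.02² = 0.0025 + 0.1369 + 0.0004 + 0.0289 + 0.0961 + 0.0036 + 0.0004 = 0.2688
B_russ = 1 / 0.2688 = 3.7202
Σp_minuᵢ² = 0.03² + 0.13² + 0.02² + 0.22² + 0.31² + 0.06² + 0.23² = 0.0009 + 0.0169 + 0.0004 + 0.0484 + 0.0961 + 0.0036 + 0.0529 = 0.2192
B_minu = 1 / 0.2192 = 4.5620
Ranking by B (broadest → narrowest): Sorex araneus (5.34) > Sorex minutus (4.56) > Crocidura russula (3.72)

Sorex araneus > Sorex minutus > Crocidura russula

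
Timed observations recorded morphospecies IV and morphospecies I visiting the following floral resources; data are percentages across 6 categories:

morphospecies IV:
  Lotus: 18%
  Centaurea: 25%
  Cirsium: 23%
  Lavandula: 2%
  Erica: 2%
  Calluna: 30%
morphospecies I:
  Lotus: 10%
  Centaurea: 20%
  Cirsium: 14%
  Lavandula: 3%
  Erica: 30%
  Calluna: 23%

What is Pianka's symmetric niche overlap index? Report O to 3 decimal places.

Convert percentages to proportions (divide by 100).
Σ p₁ᵢp₂ᵢ = 0.0180 + 0.0500 + 0.0322 + 0.0006 + 0.0060 + 0.0690 = 0.1758
Σp_1ᵢ² = 0.18² + 0.25² + 0.23² + 0.02² + 0.02² + 0.30² = 0.0324 + 0.0625 + 0.0529 + 0.0004 + 0.0004 + 0.0900 = 0.2386
Σp_2ᵢ² = 0.10² + 0.20² + 0.14² + 0.03² + 0.30² + 0.23² = 0.0100 + 0.0400 + 0.0196 + 0.0009 + 0.0900 + 0.0529 = 0.2134
O = 0.1758 / √(0.2386 × 0.2134) = 0.1758 / 0.225648 = 0.77909

0.779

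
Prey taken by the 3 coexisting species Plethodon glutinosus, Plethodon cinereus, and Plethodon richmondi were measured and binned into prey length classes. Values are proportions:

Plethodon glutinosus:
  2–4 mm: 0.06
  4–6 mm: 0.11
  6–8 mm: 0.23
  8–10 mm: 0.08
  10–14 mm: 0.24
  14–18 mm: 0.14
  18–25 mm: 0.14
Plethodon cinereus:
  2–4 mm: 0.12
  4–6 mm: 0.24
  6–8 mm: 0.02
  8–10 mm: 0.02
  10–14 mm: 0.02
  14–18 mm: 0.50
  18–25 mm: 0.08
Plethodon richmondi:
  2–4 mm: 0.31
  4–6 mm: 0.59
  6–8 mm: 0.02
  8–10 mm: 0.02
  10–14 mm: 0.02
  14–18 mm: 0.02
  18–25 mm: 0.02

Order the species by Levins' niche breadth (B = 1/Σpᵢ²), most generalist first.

Plethodon glutinosus > Plethodon cinereus > Plethodon richmondi

Σp_glutᵢ² = 0.06² + 0.11² + 0.23² + 0.08² + 0.24² + 0.14² + 0.14² = 0.0036 + 0.0121 + 0.0529 + 0.0064 + 0.0576 + 0.0196 + 0.0196 = 0.1718
B_glut = 1 / 0.1718 = 5.8207
Σp_cineᵢ² = 0.12² + 0.24² + 0.02² + 0.02² + 0.02² + 0.50² + 0.08² = 0.0144 + 0.0576 + 0.0004 + 0.0004 + 0.0004 + 0.2500 + 0.0064 = 0.3296
B_cine = 1 / 0.3296 = 3.0340
Σp_richᵢ² = 0.31² + 0.59² + 0.02² + 0.02² + 0.02² + 0.02² + 0.02² = 0.0961 + 0.3481 + 0.0004 + 0.0004 + 0.0004 + 0.0004 + 0.0004 = 0.4462
B_rich = 1 / 0.4462 = 2.2411
Ranking by B (broadest → narrowest): Plethodon glutinosus (5.82) > Plethodon cinereus (3.03) > Plethodon richmondi (2.24)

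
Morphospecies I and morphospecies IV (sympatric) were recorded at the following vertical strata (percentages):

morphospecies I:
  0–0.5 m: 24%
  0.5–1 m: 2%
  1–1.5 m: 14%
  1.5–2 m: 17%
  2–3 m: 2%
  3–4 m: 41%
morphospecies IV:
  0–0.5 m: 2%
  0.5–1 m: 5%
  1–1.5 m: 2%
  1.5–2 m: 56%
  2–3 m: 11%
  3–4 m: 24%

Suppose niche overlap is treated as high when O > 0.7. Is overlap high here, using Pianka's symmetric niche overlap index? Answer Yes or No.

Convert percentages to proportions (divide by 100).
Σ p₁ᵢp₂ᵢ = 0.0048 + 0.0010 + 0.0028 + 0.0952 + 0.0022 + 0.0984 = 0.2044
Σp_1ᵢ² = 0.24² + 0.02² + 0.14² + 0.17² + 0.02² + 0.41² = 0.0576 + 0.0004 + 0.0196 + 0.0289 + 0.0004 + 0.1681 = 0.2750
Σp_2ᵢ² = 0.02² + 0.05² + 0.02² + 0.56² + 0.11² + 0.24² = 0.0004 + 0.0025 + 0.0004 + 0.3136 + 0.0121 + 0.0576 = 0.3866
O = 0.2044 / √(0.2750 × 0.3866) = 0.2044 / 0.32606 = 0.6269
O = 0.6269 < 0.7 → No.

No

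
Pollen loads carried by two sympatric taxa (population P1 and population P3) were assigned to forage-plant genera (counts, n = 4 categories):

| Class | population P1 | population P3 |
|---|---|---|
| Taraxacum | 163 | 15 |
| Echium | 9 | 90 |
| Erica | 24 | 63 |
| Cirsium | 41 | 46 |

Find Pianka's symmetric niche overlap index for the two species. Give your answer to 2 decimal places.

0.33

Proportions for population P1 (n=237): 163/237=0.6878, 9/237=0.0380, 24/237=0.1013, 41/237=0.1730
Proportions for population P3 (n=214): 15/214=0.0701, 90/214=0.4206, 63/214=0.2944, 46/214=0.2150
Σ p₁ᵢp₂ᵢ = 0.048215 + 0.015983 + 0.029823 + 0.037195 = 0.131216
Σp_1ᵢ² = 0.6878² + 0.0380² + 0.1013² + 0.1730² = 0.473069 + 0.001444 + 0.010262 + 0.029929 = 0.514704
Σp_2ᵢ² = 0.0701² + 0.4206² + 0.2944² + 0.2150² = 0.004914 + 0.176904 + 0.086671 + 0.046225 = 0.314714
O = 0.131216 / √(0.514704 × 0.314714) = 0.131216 / 0.4024730 = 0.3260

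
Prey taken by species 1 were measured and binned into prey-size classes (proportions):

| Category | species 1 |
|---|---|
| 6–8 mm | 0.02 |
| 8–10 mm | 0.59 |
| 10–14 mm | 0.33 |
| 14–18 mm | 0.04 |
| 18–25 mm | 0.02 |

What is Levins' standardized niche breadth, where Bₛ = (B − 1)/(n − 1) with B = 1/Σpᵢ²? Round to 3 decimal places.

Σpᵢ² = 0.02² + 0.59² + 0.33² + 0.04² + 0.02² = 0.0004 + 0.3481 + 0.1089 + 0.0016 + 0.0004 = 0.4594
B = 1 / 0.4594 = 2.17675
Bₛ = (B − 1)/(n − 1) = (2.17675 − 1)/(5 − 1) = 1.17675/4 = 0.29419

0.294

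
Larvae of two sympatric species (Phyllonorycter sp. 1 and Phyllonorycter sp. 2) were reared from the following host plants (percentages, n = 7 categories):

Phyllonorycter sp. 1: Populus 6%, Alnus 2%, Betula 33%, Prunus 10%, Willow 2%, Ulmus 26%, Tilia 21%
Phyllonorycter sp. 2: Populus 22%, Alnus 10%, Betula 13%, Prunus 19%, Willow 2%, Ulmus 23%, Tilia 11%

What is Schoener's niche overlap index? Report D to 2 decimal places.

0.67

Convert percentages to proportions (divide by 100).
Σ|p₁ᵢ − p₂ᵢ| = 0.16 + 0.08 + 0.20 + 0.09 + 0.00 + 0.03 + 0.10 = 0.66
D = 1 − ½ × 0.66 = 1 − 0.330 = 0.6700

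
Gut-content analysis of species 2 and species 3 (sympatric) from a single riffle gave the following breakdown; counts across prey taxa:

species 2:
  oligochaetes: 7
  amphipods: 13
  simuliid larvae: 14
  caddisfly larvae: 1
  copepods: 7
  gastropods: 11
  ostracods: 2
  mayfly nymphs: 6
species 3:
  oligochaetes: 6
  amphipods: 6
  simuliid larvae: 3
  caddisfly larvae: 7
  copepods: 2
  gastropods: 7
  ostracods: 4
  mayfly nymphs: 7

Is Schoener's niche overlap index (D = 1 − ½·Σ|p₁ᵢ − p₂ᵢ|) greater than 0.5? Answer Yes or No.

Yes

Proportions for species 2 (n=61): 7/61=0.1148, 13/61=0.2131, 14/61=0.2295, 1/61=0.0164, 7/61=0.1148, 11/61=0.1803, 2/61=0.0328, 6/61=0.0984
Proportions for species 3 (n=42): 6/42=0.1429, 6/42=0.1429, 3/42=0.0714, 7/42=0.1667, 2/42=0.0476, 7/42=0.1667, 4/42=0.0952, 7/42=0.1667
Σ|p₁ᵢ − p₂ᵢ| = 0.0281 + 0.0702 + 0.1581 + 0.1503 + 0.0672 + 0.0136 + 0.0624 + 0.0683 = 0.6182
D = 1 − ½ × 0.6182 = 1 − 0.30910 = 0.69090
D = 0.69090 > 0.5 → Yes.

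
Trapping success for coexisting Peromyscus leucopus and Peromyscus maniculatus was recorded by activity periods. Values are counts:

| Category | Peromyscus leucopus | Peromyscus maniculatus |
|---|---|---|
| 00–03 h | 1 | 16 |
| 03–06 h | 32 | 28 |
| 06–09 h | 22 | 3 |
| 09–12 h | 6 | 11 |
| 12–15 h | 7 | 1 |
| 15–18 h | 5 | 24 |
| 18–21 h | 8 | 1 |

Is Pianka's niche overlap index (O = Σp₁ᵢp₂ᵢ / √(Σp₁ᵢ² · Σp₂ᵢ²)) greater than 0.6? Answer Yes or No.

Yes

Proportions for Peromyscus leucopus (n=81): 1/81=0.0123, 32/81=0.3951, 22/81=0.2716, 6/81=0.0741, 7/81=0.0864, 5/81=0.0617, 8/81=0.0988
Proportions for Peromyscus maniculatus (n=84): 16/84=0.1905, 28/84=0.3333, 3/84=0.0357, 11/84=0.1310, 1/84=0.0119, 24/84=0.2857, 1/84=0.0119
Σ p₁ᵢp₂ᵢ = 0.002343 + 0.131687 + 0.009696 + 0.009707 + 0.001028 + 0.017628 + 0.001176 = 0.173265
Σp_1ᵢ² = 0.0123² + 0.3951² + 0.2716² + 0.0741² + 0.0864² + 0.0617² + 0.0988² = 0.000151 + 0.156104 + 0.073767 + 0.005491 + 0.007465 + 0.003807 + 0.009761 = 0.256546
Σp_2ᵢ² = 0.1905² + 0.3333² + 0.0357² + 0.1310² + 0.0119² + 0.2857² + 0.0119² = 0.036290 + 0.111089 + 0.001274 + 0.017161 + 0.000142 + 0.081624 + 0.000142 = 0.247722
O = 0.173265 / √(0.256546 × 0.247722) = 0.173265 / 0.2520954 = 0.6873
O = 0.6873 > 0.6 → Yes.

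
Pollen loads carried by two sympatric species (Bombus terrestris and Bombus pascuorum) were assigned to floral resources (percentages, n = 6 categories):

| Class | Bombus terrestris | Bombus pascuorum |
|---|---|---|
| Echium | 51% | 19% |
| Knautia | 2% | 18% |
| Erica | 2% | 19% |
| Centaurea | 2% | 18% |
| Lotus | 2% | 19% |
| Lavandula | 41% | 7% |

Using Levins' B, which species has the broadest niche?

Convert percentages to proportions (divide by 100).
Σp_terrᵢ² = 0.51² + 0.02² + 0.02² + 0.02² + 0.02² + 0.41² = 0.2601 + 0.0004 + 0.0004 + 0.0004 + 0.0004 + 0.1681 = 0.4298
B_terr = 1 / 0.4298 = 2.3267
Σp_pascᵢ² = 0.19² + 0.18² + 0.19² + 0.18² + 0.19² + 0.07² = 0.0361 + 0.0324 + 0.0361 + 0.0324 + 0.0361 + 0.0049 = 0.1780
B_pasc = 1 / 0.1780 = 5.6180
Highest B → broadest niche (most generalist): Bombus pascuorum (B = 5.62).

Bombus pascuorum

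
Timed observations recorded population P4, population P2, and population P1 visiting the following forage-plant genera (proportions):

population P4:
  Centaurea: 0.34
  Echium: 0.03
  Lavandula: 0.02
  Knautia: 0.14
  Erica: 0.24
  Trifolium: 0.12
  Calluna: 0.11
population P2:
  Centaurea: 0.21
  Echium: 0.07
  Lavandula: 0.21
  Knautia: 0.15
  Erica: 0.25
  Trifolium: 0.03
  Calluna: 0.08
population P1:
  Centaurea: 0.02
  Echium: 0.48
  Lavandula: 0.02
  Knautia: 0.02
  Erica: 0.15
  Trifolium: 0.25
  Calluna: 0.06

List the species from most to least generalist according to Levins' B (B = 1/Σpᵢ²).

Σp_P4ᵢ² = 0.34² + 0.03² + 0.02² + 0.14² + 0.24² + 0.12² + 0.11² = 0.1156 + 0.0009 + 0.0004 + 0.0196 + 0.0576 + 0.0144 + 0.0121 = 0.2206
B_P4 = 1 / 0.2206 = 4.5331
Σp_P2ᵢ² = 0.21² + 0.07² + 0.21² + 0.15² + 0.25² + 0.03² + 0.08² = 0.0441 + 0.0049 + 0.0441 + 0.0225 + 0.0625 + 0.0009 + 0.0064 = 0.1854
B_P2 = 1 / 0.1854 = 5.3937
Σp_P1ᵢ² = 0.02² + 0.48² + 0.02² + 0.02² + 0.15² + 0.25² + 0.06² = 0.0004 + 0.2304 + 0.0004 + 0.0004 + 0.0225 + 0.0625 + 0.0036 = 0.3202
B_P1 = 1 / 0.3202 = 3.1230
Ranking by B (broadest → narrowest): population P2 (5.39) > population P4 (4.53) > population P1 (3.12)

population P2 > population P4 > population P1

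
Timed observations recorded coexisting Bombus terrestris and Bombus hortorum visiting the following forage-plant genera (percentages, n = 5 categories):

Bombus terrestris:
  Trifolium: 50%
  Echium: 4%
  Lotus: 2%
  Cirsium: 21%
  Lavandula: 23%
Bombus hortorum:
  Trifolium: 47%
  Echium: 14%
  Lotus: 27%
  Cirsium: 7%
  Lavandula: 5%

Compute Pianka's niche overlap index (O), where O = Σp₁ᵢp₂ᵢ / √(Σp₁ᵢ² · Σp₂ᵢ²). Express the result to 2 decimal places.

0.81

Convert percentages to proportions (divide by 100).
Σ p₁ᵢp₂ᵢ = 0.2350 + 0.0056 + 0.0054 + 0.0147 + 0.0115 = 0.2722
Σp_1ᵢ² = 0.50² + 0.04² + 0.02² + 0.21² + 0.23² = 0.2500 + 0.0016 + 0.0004 + 0.0441 + 0.0529 = 0.3490
Σp_2ᵢ² = 0.47² + 0.14² + 0.27² + 0.07² + 0.05² = 0.2209 + 0.0196 + 0.0729 + 0.0049 + 0.0025 = 0.3208
O = 0.2722 / √(0.3490 × 0.3208) = 0.2722 / 0.33460 = 0.8135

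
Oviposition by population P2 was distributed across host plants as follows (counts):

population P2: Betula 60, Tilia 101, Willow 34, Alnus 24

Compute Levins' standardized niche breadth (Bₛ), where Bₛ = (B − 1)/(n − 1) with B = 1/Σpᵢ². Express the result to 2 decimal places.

Proportions for population P2 (n=219): 60/219=0.2740, 101/219=0.4612, 34/219=0.1553, 24/219=0.1096
Σpᵢ² = 0.2740² + 0.4612² + 0.1553² + 0.1096² = 0.075076 + 0.212705 + 0.024118 + 0.012012 = 0.323911
B = 1 / 0.323911 = 3.0873
Bₛ = (B − 1)/(n − 1) = (3.0873 − 1)/(4 − 1) = 2.0873/3 = 0.6958

0.70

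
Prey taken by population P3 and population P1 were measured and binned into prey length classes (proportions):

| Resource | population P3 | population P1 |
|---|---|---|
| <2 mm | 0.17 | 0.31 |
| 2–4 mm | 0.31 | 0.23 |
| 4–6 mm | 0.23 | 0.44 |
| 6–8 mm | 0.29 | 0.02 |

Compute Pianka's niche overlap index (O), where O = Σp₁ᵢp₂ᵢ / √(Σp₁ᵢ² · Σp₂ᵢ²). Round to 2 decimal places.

0.77

Σ p₁ᵢp₂ᵢ = 0.0527 + 0.0713 + 0.1012 + 0.0058 = 0.2310
Σp_1ᵢ² = 0.17² + 0.31² + 0.23² + 0.29² = 0.0289 + 0.0961 + 0.0529 + 0.0841 = 0.2620
Σp_2ᵢ² = 0.31² + 0.23² + 0.44² + 0.02² = 0.0961 + 0.0529 + 0.1936 + 0.0004 = 0.3430
O = 0.2310 / √(0.2620 × 0.3430) = 0.2310 / 0.29978 = 0.7706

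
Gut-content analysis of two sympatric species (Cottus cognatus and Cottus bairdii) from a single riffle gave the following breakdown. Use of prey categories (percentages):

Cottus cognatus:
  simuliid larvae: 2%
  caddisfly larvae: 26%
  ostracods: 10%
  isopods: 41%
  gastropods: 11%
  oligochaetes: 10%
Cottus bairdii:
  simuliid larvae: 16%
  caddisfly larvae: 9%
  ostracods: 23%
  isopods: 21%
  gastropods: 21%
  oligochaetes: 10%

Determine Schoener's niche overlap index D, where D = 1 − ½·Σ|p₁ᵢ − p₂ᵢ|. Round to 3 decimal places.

0.630

Convert percentages to proportions (divide by 100).
Σ|p₁ᵢ − p₂ᵢ| = 0.14 + 0.17 + 0.13 + 0.20 + 0.10 + 0.00 = 0.74
D = 1 − ½ × 0.74 = 1 − 0.370 = 0.63000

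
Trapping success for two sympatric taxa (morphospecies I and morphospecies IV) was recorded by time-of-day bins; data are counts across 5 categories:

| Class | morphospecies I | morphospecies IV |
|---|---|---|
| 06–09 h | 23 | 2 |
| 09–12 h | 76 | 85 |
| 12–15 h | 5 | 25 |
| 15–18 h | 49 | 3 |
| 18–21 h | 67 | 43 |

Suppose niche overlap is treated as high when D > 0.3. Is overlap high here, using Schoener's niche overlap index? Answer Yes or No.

Yes

Proportions for morphospecies I (n=220): 23/220=0.1045, 76/220=0.3455, 5/220=0.0227, 49/220=0.2227, 67/220=0.3045
Proportions for morphospecies IV (n=158): 2/158=0.0127, 85/158=0.5380, 25/158=0.1582, 3/158=0.0190, 43/158=0.2722
Σ|p₁ᵢ − p₂ᵢ| = 0.0918 + 0.1925 + 0.1355 + 0.2037 + 0.0323 = 0.6558
D = 1 − ½ × 0.6558 = 1 − 0.32790 = 0.67210
D = 0.67210 > 0.3 → Yes.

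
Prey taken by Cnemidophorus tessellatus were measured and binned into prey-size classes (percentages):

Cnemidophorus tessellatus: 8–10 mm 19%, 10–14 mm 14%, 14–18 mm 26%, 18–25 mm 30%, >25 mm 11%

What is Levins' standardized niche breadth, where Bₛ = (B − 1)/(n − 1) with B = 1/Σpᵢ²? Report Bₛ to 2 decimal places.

0.86

Convert percentages to proportions (divide by 100).
Σpᵢ² = 0.19² + 0.14² + 0.26² + 0.30² + 0.11² = 0.0361 + 0.0196 + 0.0676 + 0.0900 + 0.0121 = 0.2254
B = 1 / 0.2254 = 4.4366
Bₛ = (B − 1)/(n − 1) = (4.4366 − 1)/(5 − 1) = 3.4366/4 = 0.8592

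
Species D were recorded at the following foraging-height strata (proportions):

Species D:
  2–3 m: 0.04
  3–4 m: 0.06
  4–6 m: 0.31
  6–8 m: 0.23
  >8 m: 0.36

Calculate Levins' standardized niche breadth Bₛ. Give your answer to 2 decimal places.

0.63

Σpᵢ² = 0.04² + 0.06² + 0.31² + 0.23² + 0.36² = 0.0016 + 0.0036 + 0.0961 + 0.0529 + 0.1296 = 0.2838
B = 1 / 0.2838 = 3.5236
Bₛ = (B − 1)/(n − 1) = (3.5236 − 1)/(5 − 1) = 2.5236/4 = 0.6309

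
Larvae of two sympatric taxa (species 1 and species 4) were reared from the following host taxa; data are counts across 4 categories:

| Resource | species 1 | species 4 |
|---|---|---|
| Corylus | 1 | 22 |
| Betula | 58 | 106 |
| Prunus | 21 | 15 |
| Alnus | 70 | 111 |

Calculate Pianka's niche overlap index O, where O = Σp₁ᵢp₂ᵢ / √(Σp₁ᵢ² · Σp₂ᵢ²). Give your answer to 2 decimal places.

0.98

Proportions for species 1 (n=150): 1/150=0.0067, 58/150=0.3867, 21/150=0.1400, 70/150=0.4667
Proportions for species 4 (n=254): 22/254=0.0866, 106/254=0.4173, 15/254=0.0591, 111/254=0.4370
Σ p₁ᵢp₂ᵢ = 0.000580 + 0.161370 + 0.008274 + 0.203948 = 0.374172
Σp_1ᵢ² = 0.0067² + 0.3867² + 0.1400² + 0.4667² = 0.000045 + 0.149537 + 0.019600 + 0.217809 = 0.386991
Σp_2ᵢ² = 0.0866² + 0.4173² + 0.0591² + 0.4370² = 0.007500 + 0.174139 + 0.003493 + 0.190969 = 0.376101
O = 0.374172 / √(0.386991 × 0.376101) = 0.374172 / 0.3815071 = 0.9808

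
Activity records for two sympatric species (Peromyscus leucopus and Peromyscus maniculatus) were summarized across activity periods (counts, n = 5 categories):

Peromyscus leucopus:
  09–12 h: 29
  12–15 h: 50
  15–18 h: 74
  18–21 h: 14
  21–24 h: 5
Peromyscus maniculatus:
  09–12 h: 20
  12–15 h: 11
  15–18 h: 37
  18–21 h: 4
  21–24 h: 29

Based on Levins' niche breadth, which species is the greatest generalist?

Peromyscus maniculatus

Proportions for Peromyscus leucopus (n=172): 29/172=0.1686, 50/172=0.2907, 74/172=0.4302, 14/172=0.0814, 5/172=0.0291
Proportions for Peromyscus maniculatus (n=101): 20/101=0.1980, 11/101=0.1089, 37/101=0.3663, 4/101=0.0396, 29/101=0.2871
Σp_leucᵢ² = 0.1686² + 0.2907² + 0.4302² + 0.0814² + 0.0291² = 0.028426 + 0.084506 + 0.185072 + 0.006626 + 0.000847 = 0.305477
B_leuc = 1 / 0.305477 = 3.2736
Σp_maniᵢ² = 0.1980² + 0.1089² + 0.3663² + 0.0396² + 0.2871² = 0.039204 + 0.011859 + 0.134176 + 0.001568 + 0.082426 = 0.269233
B_mani = 1 / 0.269233 = 3.7143
Highest B → broadest niche (most generalist): Peromyscus maniculatus (B = 3.71).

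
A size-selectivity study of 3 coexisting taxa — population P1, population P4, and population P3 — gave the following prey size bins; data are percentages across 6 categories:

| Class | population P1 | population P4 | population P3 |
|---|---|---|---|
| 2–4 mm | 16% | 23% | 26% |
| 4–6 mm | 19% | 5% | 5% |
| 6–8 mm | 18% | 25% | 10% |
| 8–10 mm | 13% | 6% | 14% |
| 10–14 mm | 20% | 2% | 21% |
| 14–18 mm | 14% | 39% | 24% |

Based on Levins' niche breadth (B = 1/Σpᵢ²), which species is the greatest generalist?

Convert percentages to proportions (divide by 100).
Σp_P1ᵢ² = 0.16² + 0.19² + 0.18² + 0.13² + 0.20² + 0.14² = 0.0256 + 0.0361 + 0.0324 + 0.0169 + 0.0400 + 0.0196 = 0.1706
B_P1 = 1 / 0.1706 = 5.8617
Σp_P4ᵢ² = 0.23² + 0.05² + 0.25² + 0.06² + 0.02² + 0.39² = 0.0529 + 0.0025 + 0.0625 + 0.0036 + 0.0004 + 0.1521 = 0.2740
B_P4 = 1 / 0.2740 = 3.6496
Σp_P3ᵢ² = 0.26² + 0.05² + 0.10² + 0.14² + 0.21² + 0.24² = 0.0676 + 0.0025 + 0.0100 + 0.0196 + 0.0441 + 0.0576 = 0.2014
B_P3 = 1 / 0.2014 = 4.9652
Highest B → broadest niche (most generalist): population P1 (B = 5.86).

population P1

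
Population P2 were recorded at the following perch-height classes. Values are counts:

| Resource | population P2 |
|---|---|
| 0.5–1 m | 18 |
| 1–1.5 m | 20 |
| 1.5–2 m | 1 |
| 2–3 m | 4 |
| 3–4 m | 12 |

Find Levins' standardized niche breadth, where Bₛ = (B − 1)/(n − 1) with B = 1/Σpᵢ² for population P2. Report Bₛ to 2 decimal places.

Proportions for population P2 (n=55): 18/55=0.3273, 20/55=0.3636, 1/55=0.0182, 4/55=0.0727, 12/55=0.2182
Σpᵢ² = 0.3273² + 0.3636² + 0.0182² + 0.0727² + 0.2182² = 0.107125 + 0.132205 + 0.000331 + 0.005285 + 0.047611 = 0.292557
B = 1 / 0.292557 = 3.4181
Bₛ = (B − 1)/(n − 1) = (3.4181 − 1)/(5 − 1) = 2.4181/4 = 0.6045

0.60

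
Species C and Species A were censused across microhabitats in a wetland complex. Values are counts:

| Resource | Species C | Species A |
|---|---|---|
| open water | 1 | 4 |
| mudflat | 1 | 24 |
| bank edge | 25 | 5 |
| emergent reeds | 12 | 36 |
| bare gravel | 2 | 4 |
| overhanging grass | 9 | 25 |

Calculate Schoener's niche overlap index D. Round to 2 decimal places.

Proportions for Species C (n=50): 1/50=0.0200, 1/50=0.0200, 25/50=0.5000, 12/50=0.2400, 2/50=0.0400, 9/50=0.1800
Proportions for Species A (n=98): 4/98=0.0408, 24/98=0.2449, 5/98=0.0510, 36/98=0.3673, 4/98=0.0408, 25/98=0.2551
Σ|p₁ᵢ − p₂ᵢ| = 0.0208 + 0.2249 + 0.4490 + 0.1273 + 0.0008 + 0.0751 = 0.8979
D = 1 − ½ × 0.8979 = 1 − 0.44895 = 0.55105

0.55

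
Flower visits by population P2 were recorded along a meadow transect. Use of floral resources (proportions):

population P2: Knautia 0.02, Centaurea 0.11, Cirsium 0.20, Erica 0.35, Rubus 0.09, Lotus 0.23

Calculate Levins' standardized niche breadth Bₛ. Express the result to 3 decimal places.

0.647

Σpᵢ² = 0.02² + 0.11² + 0.20² + 0.35² + 0.09² + 0.23² = 0.0004 + 0.0121 + 0.0400 + 0.1225 + 0.0081 + 0.0529 = 0.2360
B = 1 / 0.2360 = 4.23729
Bₛ = (B − 1)/(n − 1) = (4.23729 − 1)/(6 − 1) = 3.23729/5 = 0.64746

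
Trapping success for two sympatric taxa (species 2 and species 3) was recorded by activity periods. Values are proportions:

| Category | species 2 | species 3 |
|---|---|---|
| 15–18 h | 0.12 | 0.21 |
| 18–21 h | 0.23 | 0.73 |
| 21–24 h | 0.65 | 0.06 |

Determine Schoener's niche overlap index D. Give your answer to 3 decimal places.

Σ|p₁ᵢ − p₂ᵢ| = 0.09 + 0.50 + 0.59 = 1.18
D = 1 − ½ × 1.18 = 1 − 0.590 = 0.41000

0.410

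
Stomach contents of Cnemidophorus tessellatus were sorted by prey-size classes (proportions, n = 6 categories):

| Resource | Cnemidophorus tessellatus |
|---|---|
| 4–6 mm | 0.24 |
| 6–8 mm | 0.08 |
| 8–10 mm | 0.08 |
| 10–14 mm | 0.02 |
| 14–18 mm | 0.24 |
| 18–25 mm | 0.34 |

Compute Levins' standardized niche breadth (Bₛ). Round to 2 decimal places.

Σpᵢ² = 0.24² + 0.08² + 0.08² + 0.02² + 0.24² + 0.34² = 0.0576 + 0.0064 + 0.0064 + 0.0004 + 0.0576 + 0.1156 = 0.2440
B = 1 / 0.2440 = 4.0984
Bₛ = (B − 1)/(n − 1) = (4.0984 − 1)/(6 − 1) = 3.0984/5 = 0.6197

0.62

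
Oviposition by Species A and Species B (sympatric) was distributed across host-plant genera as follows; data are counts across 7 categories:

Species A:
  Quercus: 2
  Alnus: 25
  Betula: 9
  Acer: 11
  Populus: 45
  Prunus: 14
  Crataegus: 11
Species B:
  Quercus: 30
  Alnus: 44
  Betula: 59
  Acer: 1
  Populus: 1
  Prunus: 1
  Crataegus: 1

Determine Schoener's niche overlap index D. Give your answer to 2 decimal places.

Proportions for Species A (n=117): 2/117=0.0171, 25/117=0.2137, 9/117=0.0769, 11/117=0.0940, 45/117=0.3846, 14/117=0.1197, 11/117=0.0940
Proportions for Species B (n=137): 30/137=0.2190, 44/137=0.3212, 59/137=0.4307, 1/137=0.0073, 1/137=0.0073, 1/137=0.0073, 1/137=0.0073
Σ|p₁ᵢ − p₂ᵢ| = 0.2019 + 0.1075 + 0.3538 + 0.0867 + 0.3773 + 0.1124 + 0.0867 = 1.3263
D = 1 − ½ × 1.3263 = 1 − 0.66315 = 0.33685

0.34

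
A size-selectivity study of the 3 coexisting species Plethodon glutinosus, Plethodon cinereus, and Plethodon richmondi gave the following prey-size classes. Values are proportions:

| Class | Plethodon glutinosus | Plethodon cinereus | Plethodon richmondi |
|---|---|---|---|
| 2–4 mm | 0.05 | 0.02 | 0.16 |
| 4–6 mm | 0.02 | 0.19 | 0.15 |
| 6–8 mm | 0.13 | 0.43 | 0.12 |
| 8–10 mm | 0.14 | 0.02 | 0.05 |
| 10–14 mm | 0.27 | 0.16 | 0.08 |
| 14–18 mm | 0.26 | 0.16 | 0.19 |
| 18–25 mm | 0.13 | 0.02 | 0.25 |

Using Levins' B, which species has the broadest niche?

Plethodon richmondi

Σp_glutᵢ² = 0.05² + 0.02² + 0.13² + 0.14² + 0.27² + 0.26² + 0.13² = 0.0025 + 0.0004 + 0.0169 + 0.0196 + 0.0729 + 0.0676 + 0.0169 = 0.1968
B_glut = 1 / 0.1968 = 5.0813
Σp_cineᵢ² = 0.02² + 0.19² + 0.43² + 0.02² + 0.16² + 0.16² + 0.02² = 0.0004 + 0.0361 + 0.1849 + 0.0004 + 0.0256 + 0.0256 + 0.0004 = 0.2734
B_cine = 1 / 0.2734 = 3.6576
Σp_richᵢ² = 0.16² + 0.15² + 0.12² + 0.05² + 0.08² + 0.19² + 0.25² = 0.0256 + 0.0225 + 0.0144 + 0.0025 + 0.0064 + 0.0361 + 0.0625 = 0.1700
B_rich = 1 / 0.1700 = 5.8824
Highest B → broadest niche (most generalist): Plethodon richmondi (B = 5.88).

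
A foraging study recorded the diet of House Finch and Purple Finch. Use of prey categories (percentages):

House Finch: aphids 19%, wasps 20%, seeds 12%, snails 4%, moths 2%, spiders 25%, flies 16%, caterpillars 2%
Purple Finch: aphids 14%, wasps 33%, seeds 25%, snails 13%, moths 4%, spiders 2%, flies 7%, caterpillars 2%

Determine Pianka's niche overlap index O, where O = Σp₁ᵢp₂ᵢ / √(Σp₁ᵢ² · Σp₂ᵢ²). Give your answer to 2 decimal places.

0.74

Convert percentages to proportions (divide by 100).
Σ p₁ᵢp₂ᵢ = 0.0266 + 0.0660 + 0.0300 + 0.0052 + 0.0008 + 0.0050 + 0.0112 + 0.0004 = 0.1452
Σp_1ᵢ² = 0.19² + 0.20² + 0.12² + 0.04² + 0.02² + 0.25² + 0.16² + 0.02² = 0.0361 + 0.0400 + 0.0144 + 0.0016 + 0.0004 + 0.0625 + 0.0256 + 0.0004 = 0.1810
Σp_2ᵢ² = 0.14² + 0.33² + 0.25² + 0.13² + 0.04² + 0.02² + 0.07² + 0.02² = 0.0196 + 0.1089 + 0.0625 + 0.0169 + 0.0016 + 0.0004 + 0.0049 + 0.0004 = 0.2152
O = 0.1452 / √(0.1810 × 0.2152) = 0.1452 / 0.19736 = 0.7357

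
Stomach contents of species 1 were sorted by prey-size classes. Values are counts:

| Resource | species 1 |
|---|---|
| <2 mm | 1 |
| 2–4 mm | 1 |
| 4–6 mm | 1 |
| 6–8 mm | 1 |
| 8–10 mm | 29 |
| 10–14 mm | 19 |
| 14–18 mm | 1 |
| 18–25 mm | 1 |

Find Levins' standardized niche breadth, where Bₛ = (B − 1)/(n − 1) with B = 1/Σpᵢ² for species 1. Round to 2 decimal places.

0.20

Proportions for species 1 (n=54): 1/54=0.0185, 1/54=0.0185, 1/54=0.0185, 1/54=0.0185, 29/54=0.5370, 19/54=0.3519, 1/54=0.0185, 1/54=0.0185
Σpᵢ² = 0.0185² + 0.0185² + 0.0185² + 0.0185² + 0.5370² + 0.3519² + 0.0185² + 0.0185² = 0.000342 + 0.000342 + 0.000342 + 0.000342 + 0.288369 + 0.123834 + 0.000342 + 0.000342 = 0.414255
B = 1 / 0.414255 = 2.4140
Bₛ = (B − 1)/(n − 1) = (2.4140 − 1)/(8 − 1) = 1.4140/7 = 0.2020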